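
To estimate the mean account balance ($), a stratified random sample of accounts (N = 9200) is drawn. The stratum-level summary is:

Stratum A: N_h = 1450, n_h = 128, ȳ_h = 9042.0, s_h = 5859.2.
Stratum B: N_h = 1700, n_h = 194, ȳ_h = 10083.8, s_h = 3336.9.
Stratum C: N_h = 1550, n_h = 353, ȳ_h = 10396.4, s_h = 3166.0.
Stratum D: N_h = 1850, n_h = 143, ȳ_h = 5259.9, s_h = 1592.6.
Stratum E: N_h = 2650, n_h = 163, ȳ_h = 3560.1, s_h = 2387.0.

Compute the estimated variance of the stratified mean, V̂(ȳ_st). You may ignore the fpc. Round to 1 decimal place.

V̂(ȳ_st) = Σ W_h² s_h²/n_h, with W_h = N_h/N and N = 9200:
  stratum A: (1450/9200)²·5859.2²/128 = 6662.34
  stratum B: (1700/9200)²·3336.9²/194 = 1959.78
  stratum C: (1550/9200)²·3166.0²/353 = 806
  stratum D: (1850/9200)²·1592.6²/143 = 717.208
  stratum E: (2650/9200)²·2387.0²/163 = 2900.24
V̂(ȳ_st) = 13045.6

V̂(ȳ_st) ≈ 13045.6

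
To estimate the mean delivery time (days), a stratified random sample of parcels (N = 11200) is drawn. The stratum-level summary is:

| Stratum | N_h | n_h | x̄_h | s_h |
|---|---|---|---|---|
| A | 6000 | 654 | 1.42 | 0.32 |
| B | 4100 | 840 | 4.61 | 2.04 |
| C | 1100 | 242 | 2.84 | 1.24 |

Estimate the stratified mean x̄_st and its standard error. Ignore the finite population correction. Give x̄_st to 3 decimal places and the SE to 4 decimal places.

x̄_st = Σ W_h x̄_h = (6000·1.42 + 4100·4.61 + 1100·2.84)/11200 = 2.72723
V̂(x̄_st) = Σ W_h² s_h²/n_h, with W_h = N_h/N and N = 11200:
  stratum A: (6000/11200)²·0.32²/654 = 4.49354e-05
  stratum B: (4100/11200)²·2.04²/840 = 0.000663915
  stratum C: (1100/11200)²·1.24²/242 = 6.12883e-05
V̂(x̄_st) = 0.000770139
SE(x̄_st) = √0.000770139 = 0.0277514

x̄_st ≈ 2.727, SE ≈ 0.0278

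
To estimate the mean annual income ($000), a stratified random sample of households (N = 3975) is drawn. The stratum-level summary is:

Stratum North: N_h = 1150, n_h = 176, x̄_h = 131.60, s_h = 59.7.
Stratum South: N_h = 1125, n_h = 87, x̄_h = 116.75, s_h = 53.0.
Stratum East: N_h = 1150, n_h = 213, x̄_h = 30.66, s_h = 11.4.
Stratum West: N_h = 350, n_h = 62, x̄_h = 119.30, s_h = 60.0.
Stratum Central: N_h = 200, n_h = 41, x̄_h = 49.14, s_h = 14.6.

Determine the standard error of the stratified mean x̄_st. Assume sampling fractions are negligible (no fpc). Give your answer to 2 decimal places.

SE(x̄_st) ≈ 2.19

V̂(x̄_st) = Σ W_h² s_h²/n_h, with W_h = N_h/N and N = 3975:
  stratum North: (1150/3975)²·59.7²/176 = 1.69495
  stratum South: (1125/3975)²·53.0²/87 = 2.58621
  stratum East: (1150/3975)²·11.4²/213 = 0.0510683
  stratum West: (350/3975)²·60.0²/62 = 0.450166
  stratum Central: (200/3975)²·14.6²/41 = 0.0131616
V̂(x̄_st) = 4.79555
SE(x̄_st) = √4.79555 = 2.18988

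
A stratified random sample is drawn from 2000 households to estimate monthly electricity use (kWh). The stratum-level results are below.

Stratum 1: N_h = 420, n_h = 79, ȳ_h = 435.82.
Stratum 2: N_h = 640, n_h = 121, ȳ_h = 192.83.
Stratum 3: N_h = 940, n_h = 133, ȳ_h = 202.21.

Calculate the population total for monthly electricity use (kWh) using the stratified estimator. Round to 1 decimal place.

τ̂_st ≈ 496533.0

τ̂_st = Σ N_h ȳ_h = 420·435.82 + 640·192.83 + 940·202.21 = 496533.0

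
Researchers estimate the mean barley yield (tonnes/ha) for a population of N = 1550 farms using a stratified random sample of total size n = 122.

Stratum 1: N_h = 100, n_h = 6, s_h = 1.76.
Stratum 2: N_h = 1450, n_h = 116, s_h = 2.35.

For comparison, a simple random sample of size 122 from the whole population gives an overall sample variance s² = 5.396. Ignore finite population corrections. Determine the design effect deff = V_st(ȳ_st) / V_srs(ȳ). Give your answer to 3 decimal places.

deff ≈ 0.991

V̂(ȳ_st) = Σ W_h² s_h²/n_h, with W_h = N_h/N and N = 1550:
  stratum 1: (100/1550)²·1.76²/6 = 0.00214887
  stratum 2: (1450/1550)²·2.35²/116 = 0.041663
V_st = 0.0438119
V_srs = s²/n = 5.396/122 = 0.0442295
deff = V_st / V_srs = 0.0438119/0.0442295 = 0.9906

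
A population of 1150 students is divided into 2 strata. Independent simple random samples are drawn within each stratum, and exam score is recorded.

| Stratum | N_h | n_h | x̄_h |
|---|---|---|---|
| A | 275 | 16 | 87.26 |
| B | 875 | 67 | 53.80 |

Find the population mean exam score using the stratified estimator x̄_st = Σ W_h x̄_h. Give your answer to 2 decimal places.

x̄_st ≈ 61.80

N = Σ N_h = 1150. Stratum weights W_h = N_h/N.
x̄_st = (275·87.26 + 875·53.80) / 1150 = 61.8013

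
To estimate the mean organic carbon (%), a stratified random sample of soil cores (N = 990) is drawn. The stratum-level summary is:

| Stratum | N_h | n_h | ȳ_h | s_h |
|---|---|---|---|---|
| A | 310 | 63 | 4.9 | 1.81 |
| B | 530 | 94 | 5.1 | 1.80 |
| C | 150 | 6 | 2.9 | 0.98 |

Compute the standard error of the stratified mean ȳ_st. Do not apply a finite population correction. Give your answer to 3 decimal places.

SE(ȳ_st) ≈ 0.137

V̂(ȳ_st) = Σ W_h² s_h²/n_h, with W_h = N_h/N and N = 990:
  stratum A: (310/990)²·1.81²/63 = 0.00509882
  stratum B: (530/990)²·1.80²/94 = 0.00987867
  stratum C: (150/990)²·0.98²/6 = 0.00367463
V̂(ȳ_st) = 0.0186521
SE(ȳ_st) = √0.0186521 = 0.136573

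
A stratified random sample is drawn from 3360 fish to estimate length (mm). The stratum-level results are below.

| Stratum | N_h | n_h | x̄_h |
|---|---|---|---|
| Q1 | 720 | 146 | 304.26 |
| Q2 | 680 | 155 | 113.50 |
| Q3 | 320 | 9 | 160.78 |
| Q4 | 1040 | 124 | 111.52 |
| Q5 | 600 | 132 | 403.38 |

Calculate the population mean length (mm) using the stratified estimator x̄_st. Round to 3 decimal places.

N = Σ N_h = 3360. Stratum weights W_h = N_h/N.
x̄_st = (720·304.26 + 680·113.50 + 320·160.78 + 1040·111.52 + 600·403.38) / 3360 = 210.03143

x̄_st ≈ 210.031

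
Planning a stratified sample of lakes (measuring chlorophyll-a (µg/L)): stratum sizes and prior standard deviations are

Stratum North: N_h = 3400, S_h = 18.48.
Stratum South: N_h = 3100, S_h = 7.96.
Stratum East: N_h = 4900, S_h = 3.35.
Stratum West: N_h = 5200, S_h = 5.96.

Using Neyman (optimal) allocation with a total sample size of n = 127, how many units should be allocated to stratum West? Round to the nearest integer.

29

Neyman allocation: n_h = n · N_h S_h / Σ N_i S_i, with n = 127.
  stratum North: N_h·S_h = 3400·18.48 = 62832.00
  stratum South: N_h·S_h = 3100·7.96 = 24676.00
  stratum East: N_h·S_h = 4900·3.35 = 16415.00
  stratum West: N_h·S_h = 5200·5.96 = 30992.00
Σ N_h S_h = 134915.00
n for stratum West = 127·30992.00/134915.00 = 29.174 → 29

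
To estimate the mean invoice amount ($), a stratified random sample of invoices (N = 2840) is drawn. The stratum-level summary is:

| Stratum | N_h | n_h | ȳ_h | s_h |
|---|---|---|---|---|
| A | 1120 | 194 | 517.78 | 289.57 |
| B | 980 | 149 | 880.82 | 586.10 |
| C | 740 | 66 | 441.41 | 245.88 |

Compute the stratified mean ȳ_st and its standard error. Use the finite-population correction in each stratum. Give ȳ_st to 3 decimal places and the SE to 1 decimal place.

ȳ_st = Σ W_h ȳ_h = (1120·517.78 + 980·880.82 + 740·441.41)/2840 = 623.15514
V̂(ȳ_st) = Σ W_h² (1 − n_h/N_h) s_h²/n_h, with W_h = N_h/N and N = 2840:
  stratum A: (1120/2840)²·(1 − 194/1120)·289.57²/194 = 55.5773
  stratum B: (980/2840)²·(1 − 149/980)·586.10²/149 = 232.781
  stratum C: (740/2840)²·(1 − 66/740)·245.88²/66 = 56.6445
V̂(ȳ_st) = 345.003
SE(ȳ_st) = √345.003 = 18.5743

ȳ_st ≈ 623.155, SE ≈ 18.6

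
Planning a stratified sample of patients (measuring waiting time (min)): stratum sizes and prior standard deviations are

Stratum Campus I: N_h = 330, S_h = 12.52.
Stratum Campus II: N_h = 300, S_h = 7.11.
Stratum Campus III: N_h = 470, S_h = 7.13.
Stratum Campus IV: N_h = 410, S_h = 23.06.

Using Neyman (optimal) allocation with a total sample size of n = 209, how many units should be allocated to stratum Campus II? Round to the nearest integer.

Neyman allocation: n_h = n · N_h S_h / Σ N_i S_i, with n = 209.
  stratum Campus I: N_h·S_h = 330·12.52 = 4131.60
  stratum Campus II: N_h·S_h = 300·7.11 = 2133.00
  stratum Campus III: N_h·S_h = 470·7.13 = 3351.10
  stratum Campus IV: N_h·S_h = 410·23.06 = 9454.60
Σ N_h S_h = 19070.30
n for stratum Campus II = 209·2133.00/19070.30 = 23.377 → 23

23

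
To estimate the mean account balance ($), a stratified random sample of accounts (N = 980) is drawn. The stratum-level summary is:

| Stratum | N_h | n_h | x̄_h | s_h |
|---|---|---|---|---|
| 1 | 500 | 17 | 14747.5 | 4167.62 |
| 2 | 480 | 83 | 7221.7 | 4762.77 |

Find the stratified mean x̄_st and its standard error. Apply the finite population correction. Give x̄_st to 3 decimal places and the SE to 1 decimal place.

x̄_st ≈ 11061.394, SE ≈ 557.8

x̄_st = Σ W_h x̄_h = (500·14747.5 + 480·7221.7)/980 = 11061.39388
V̂(x̄_st) = Σ W_h² (1 − n_h/N_h) s_h²/n_h, with W_h = N_h/N and N = 980:
  stratum 1: (500/980)²·(1 − 17/500)·4167.62²/17 = 256917
  stratum 2: (480/980)²·(1 − 83/480)·4762.77²/83 = 54227.6
V̂(x̄_st) = 311144
SE(x̄_st) = √311144 = 557.803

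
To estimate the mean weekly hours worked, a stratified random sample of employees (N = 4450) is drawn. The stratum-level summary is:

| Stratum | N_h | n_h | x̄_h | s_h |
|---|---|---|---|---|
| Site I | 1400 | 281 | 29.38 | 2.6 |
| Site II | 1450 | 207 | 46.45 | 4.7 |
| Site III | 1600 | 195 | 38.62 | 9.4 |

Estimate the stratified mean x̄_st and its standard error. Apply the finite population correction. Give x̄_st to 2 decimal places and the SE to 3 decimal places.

x̄_st ≈ 38.26, SE ≈ 0.251

x̄_st = Σ W_h x̄_h = (1400·29.38 + 1450·46.45 + 1600·38.62)/4450 = 38.26438
V̂(x̄_st) = Σ W_h² (1 − n_h/N_h) s_h²/n_h, with W_h = N_h/N and N = 4450:
  stratum Site I: (1400/4450)²·(1 − 281/1400)·2.6²/281 = 0.00190317
  stratum Site II: (1450/4450)²·(1 − 207/1450)·4.7²/207 = 0.0097128
  stratum Site III: (1600/4450)²·(1 − 195/1600)·9.4²/195 = 0.0514396
V̂(x̄_st) = 0.0630556
SE(x̄_st) = √0.0630556 = 0.251109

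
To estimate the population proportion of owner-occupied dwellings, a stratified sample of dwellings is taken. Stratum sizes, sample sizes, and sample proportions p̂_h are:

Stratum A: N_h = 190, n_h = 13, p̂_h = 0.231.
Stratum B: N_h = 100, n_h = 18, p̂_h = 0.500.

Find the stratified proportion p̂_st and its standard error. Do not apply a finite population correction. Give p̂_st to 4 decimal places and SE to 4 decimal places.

p̂_st ≈ 0.3238, SE ≈ 0.0900

N = 290; stratum weights W_h = N_h/N.
p̂_st = Σ W_h p̂_h = (190·0.231 + 100·0.500)/290 = 0.32376
V̂(p̂_st) = Σ W_h² p̂_h(1−p̂_h)/(n_h−1):
  stratum A: (190/290)²·0.231·0.769/12 = 0.00635431
  stratum B: (100/290)²·0.500·0.500/17 = 0.00174862
V̂(p̂_st) = 0.00810293; SE = √V̂ = 0.0900163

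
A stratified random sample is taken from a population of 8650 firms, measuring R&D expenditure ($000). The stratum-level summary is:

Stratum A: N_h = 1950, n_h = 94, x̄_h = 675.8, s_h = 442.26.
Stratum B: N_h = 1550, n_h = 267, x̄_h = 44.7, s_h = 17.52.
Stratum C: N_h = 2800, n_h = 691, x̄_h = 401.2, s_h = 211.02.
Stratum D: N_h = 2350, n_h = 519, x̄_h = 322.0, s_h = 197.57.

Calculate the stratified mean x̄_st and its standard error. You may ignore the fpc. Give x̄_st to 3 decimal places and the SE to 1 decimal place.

x̄_st ≈ 377.706, SE ≈ 10.9

x̄_st = Σ W_h x̄_h = (1950·675.8 + 1550·44.7 + 2800·401.2 + 2350·322.0)/8650 = 377.70578
V̂(x̄_st) = Σ W_h² s_h²/n_h, with W_h = N_h/N and N = 8650:
  stratum A: (1950/8650)²·442.26²/94 = 105.746
  stratum B: (1550/8650)²·17.52²/267 = 0.0369137
  stratum C: (2800/8650)²·211.02²/691 = 6.75232
  stratum D: (2350/8650)²·197.57²/519 = 5.55109
V̂(x̄_st) = 118.086
SE(x̄_st) = √118.086 = 10.8668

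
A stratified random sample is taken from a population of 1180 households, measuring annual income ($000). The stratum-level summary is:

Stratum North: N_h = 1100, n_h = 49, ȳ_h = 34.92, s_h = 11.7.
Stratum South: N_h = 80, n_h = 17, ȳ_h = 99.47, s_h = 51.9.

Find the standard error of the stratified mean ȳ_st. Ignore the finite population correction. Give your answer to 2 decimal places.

SE(ȳ_st) ≈ 1.78

V̂(ȳ_st) = Σ W_h² s_h²/n_h, with W_h = N_h/N and N = 1180:
  stratum North: (1100/1180)²·11.7²/49 = 2.42771
  stratum South: (80/1180)²·51.9²/17 = 0.728286
V̂(ȳ_st) = 3.156
SE(ȳ_st) = √3.156 = 1.77651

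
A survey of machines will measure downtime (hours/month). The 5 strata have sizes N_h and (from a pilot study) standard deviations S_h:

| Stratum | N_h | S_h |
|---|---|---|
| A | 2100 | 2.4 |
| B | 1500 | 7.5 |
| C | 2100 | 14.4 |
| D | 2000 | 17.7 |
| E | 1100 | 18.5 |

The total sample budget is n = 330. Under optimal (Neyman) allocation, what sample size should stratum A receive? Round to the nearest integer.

Neyman allocation: n_h = n · N_h S_h / Σ N_i S_i, with n = 330.
  stratum A: N_h·S_h = 2100·2.4 = 5040.00
  stratum B: N_h·S_h = 1500·7.5 = 11250.00
  stratum C: N_h·S_h = 2100·14.4 = 30240.00
  stratum D: N_h·S_h = 2000·17.7 = 35400.00
  stratum E: N_h·S_h = 1100·18.5 = 20350.00
Σ N_h S_h = 102280.00
n for stratum A = 330·5040.00/102280.00 = 16.261 → 16

16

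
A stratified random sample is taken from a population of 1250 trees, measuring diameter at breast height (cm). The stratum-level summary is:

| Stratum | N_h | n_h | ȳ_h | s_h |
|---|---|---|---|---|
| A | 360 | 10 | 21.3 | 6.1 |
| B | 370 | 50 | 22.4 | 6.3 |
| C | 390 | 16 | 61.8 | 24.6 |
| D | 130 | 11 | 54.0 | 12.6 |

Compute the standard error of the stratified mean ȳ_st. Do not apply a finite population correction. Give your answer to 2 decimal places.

SE(ȳ_st) ≈ 2.05

V̂(ȳ_st) = Σ W_h² s_h²/n_h, with W_h = N_h/N and N = 1250:
  stratum A: (360/1250)²·6.1²/10 = 0.308635
  stratum B: (370/1250)²·6.3²/50 = 0.0695496
  stratum C: (390/1250)²·24.6²/16 = 3.68179
  stratum D: (130/1250)²·12.6²/11 = 0.156104
V̂(ȳ_st) = 4.21608
SE(ȳ_st) = √4.21608 = 2.05331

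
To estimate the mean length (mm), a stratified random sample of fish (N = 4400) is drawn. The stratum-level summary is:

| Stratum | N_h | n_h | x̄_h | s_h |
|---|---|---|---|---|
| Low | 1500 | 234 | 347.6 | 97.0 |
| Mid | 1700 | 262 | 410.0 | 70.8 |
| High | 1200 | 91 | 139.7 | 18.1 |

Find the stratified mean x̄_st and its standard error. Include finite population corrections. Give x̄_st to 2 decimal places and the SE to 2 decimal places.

x̄_st = Σ W_h x̄_h = (1500·347.6 + 1700·410.0 + 1200·139.7)/4400 = 315.00909
V̂(x̄_st) = Σ W_h² (1 − n_h/N_h) s_h²/n_h, with W_h = N_h/N and N = 4400:
  stratum Low: (1500/4400)²·(1 − 234/1500)·97.0²/234 = 3.94409
  stratum Mid: (1700/4400)²·(1 − 262/1700)·70.8²/262 = 2.41584
  stratum High: (1200/4400)²·(1 − 91/1200)·18.1²/91 = 0.24747
V̂(x̄_st) = 6.6074
SE(x̄_st) = √6.6074 = 2.57049

x̄_st ≈ 315.01, SE ≈ 2.57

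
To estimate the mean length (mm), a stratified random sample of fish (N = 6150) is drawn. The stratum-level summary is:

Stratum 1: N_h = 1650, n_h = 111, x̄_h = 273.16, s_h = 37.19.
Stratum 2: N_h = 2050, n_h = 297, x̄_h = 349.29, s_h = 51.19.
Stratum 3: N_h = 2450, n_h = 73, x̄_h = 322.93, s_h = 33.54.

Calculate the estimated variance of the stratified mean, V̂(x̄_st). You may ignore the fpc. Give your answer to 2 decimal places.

V̂(x̄_st) ≈ 4.32

V̂(x̄_st) = Σ W_h² s_h²/n_h, with W_h = N_h/N and N = 6150:
  stratum 1: (1650/6150)²·37.19²/111 = 0.896906
  stratum 2: (2050/6150)²·51.19²/297 = 0.980328
  stratum 3: (2450/6150)²·33.54²/73 = 2.4456
V̂(x̄_st) = 4.32283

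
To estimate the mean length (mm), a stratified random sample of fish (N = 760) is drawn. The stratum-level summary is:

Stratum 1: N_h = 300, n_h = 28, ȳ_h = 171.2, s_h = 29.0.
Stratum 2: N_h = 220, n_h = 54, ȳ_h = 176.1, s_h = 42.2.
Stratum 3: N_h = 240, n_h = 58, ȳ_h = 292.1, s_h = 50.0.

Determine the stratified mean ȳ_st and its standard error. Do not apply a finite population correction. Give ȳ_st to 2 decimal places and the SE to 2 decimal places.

ȳ_st ≈ 210.80, SE ≈ 3.43

ȳ_st = Σ W_h ȳ_h = (300·171.2 + 220·176.1 + 240·292.1)/760 = 210.79737
V̂(ȳ_st) = Σ W_h² s_h²/n_h, with W_h = N_h/N and N = 760:
  stratum 1: (300/760)²·29.0²/28 = 4.68008
  stratum 2: (220/760)²·42.2²/54 = 2.76344
  stratum 3: (240/760)²·50.0²/58 = 4.2984
V̂(ȳ_st) = 11.7419
SE(ȳ_st) = √11.7419 = 3.42665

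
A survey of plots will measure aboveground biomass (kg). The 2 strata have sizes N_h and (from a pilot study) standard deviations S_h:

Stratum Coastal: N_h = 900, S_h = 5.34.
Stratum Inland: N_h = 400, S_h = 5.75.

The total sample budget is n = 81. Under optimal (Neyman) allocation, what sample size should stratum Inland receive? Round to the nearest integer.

26

Neyman allocation: n_h = n · N_h S_h / Σ N_i S_i, with n = 81.
  stratum Coastal: N_h·S_h = 900·5.34 = 4806.00
  stratum Inland: N_h·S_h = 400·5.75 = 2300.00
Σ N_h S_h = 7106.00
n for stratum Inland = 81·2300.00/7106.00 = 26.217 → 26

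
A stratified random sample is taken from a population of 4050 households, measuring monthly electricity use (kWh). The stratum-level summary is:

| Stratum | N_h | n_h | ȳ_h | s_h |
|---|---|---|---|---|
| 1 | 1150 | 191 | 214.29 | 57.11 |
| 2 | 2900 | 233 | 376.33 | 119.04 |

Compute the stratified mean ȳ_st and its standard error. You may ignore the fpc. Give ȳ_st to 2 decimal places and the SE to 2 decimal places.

ȳ_st ≈ 330.32, SE ≈ 5.71

ȳ_st = Σ W_h ȳ_h = (1150·214.29 + 2900·376.33)/4050 = 330.31864
V̂(ȳ_st) = Σ W_h² s_h²/n_h, with W_h = N_h/N and N = 4050:
  stratum 1: (1150/4050)²·57.11²/191 = 1.37682
  stratum 2: (2900/4050)²·119.04²/233 = 31.1829
V̂(ȳ_st) = 32.5597
SE(ȳ_st) = √32.5597 = 5.70611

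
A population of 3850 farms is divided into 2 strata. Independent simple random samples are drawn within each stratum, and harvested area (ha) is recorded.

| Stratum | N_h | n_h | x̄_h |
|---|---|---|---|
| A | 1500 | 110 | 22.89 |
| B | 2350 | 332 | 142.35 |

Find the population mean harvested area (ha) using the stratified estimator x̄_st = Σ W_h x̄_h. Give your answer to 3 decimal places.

N = Σ N_h = 3850. Stratum weights W_h = N_h/N.
x̄_st = (1500·22.89 + 2350·142.35) / 3850 = 95.80714

x̄_st ≈ 95.807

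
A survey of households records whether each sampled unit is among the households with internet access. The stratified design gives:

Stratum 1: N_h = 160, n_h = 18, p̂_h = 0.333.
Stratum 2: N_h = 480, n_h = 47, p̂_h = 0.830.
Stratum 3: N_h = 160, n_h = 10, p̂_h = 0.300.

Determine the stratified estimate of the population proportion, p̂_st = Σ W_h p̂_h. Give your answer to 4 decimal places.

p̂_st ≈ 0.6246

N = 800; stratum weights W_h = N_h/N.
p̂_st = Σ W_h p̂_h = (160·0.333 + 480·0.830 + 160·0.300)/800 = 0.62460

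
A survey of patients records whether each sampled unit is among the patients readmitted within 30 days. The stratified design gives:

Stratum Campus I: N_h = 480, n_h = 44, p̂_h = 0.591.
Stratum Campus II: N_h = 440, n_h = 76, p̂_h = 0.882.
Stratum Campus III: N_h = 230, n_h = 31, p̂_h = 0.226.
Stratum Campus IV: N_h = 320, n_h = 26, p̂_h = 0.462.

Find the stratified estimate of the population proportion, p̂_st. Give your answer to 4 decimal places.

N = 1470; stratum weights W_h = N_h/N.
p̂_st = Σ W_h p̂_h = (480·0.591 + 440·0.882 + 230·0.226 + 320·0.462)/1470 = 0.59291

p̂_st ≈ 0.5929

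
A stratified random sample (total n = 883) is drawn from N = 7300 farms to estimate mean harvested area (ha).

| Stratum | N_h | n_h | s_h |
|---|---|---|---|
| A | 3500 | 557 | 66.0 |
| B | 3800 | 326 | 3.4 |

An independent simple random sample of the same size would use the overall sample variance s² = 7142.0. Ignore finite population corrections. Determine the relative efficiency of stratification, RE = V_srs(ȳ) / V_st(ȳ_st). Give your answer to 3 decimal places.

V̂(ȳ_st) = Σ W_h² s_h²/n_h, with W_h = N_h/N and N = 7300:
  stratum A: (3500/7300)²·66.0²/557 = 1.79772
  stratum B: (3800/7300)²·3.4²/326 = 0.00960864
V_st = 1.80733
V_srs = s²/n = 7142.0/883 = 8.08834
Relative efficiency = V_srs / V_st = 8.08834/1.80733 = 4.4753

RE ≈ 4.475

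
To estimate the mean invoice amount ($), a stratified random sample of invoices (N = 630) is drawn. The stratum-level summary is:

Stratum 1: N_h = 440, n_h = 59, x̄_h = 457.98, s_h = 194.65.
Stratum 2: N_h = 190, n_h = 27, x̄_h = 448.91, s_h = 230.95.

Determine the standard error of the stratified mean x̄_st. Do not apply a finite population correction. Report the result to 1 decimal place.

SE(x̄_st) ≈ 22.2

V̂(x̄_st) = Σ W_h² s_h²/n_h, with W_h = N_h/N and N = 630:
  stratum 1: (440/630)²·194.65²/59 = 313.243
  stratum 2: (190/630)²·230.95²/27 = 179.679
V̂(x̄_st) = 492.922
SE(x̄_st) = √492.922 = 22.2019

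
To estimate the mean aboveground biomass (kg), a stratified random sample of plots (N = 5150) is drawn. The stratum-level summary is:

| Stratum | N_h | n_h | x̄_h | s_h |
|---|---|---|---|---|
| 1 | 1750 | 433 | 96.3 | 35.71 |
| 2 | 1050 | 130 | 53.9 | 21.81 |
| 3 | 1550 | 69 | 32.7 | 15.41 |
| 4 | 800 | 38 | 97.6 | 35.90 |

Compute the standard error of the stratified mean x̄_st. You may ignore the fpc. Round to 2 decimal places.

SE(x̄_st) ≈ 1.27

V̂(x̄_st) = Σ W_h² s_h²/n_h, with W_h = N_h/N and N = 5150:
  stratum 1: (1750/5150)²·35.71²/433 = 0.340058
  stratum 2: (1050/5150)²·21.81²/130 = 0.152101
  stratum 3: (1550/5150)²·15.41²/69 = 0.311749
  stratum 4: (800/5150)²·35.90²/38 = 0.81841
V̂(x̄_st) = 1.62232
SE(x̄_st) = √1.62232 = 1.2737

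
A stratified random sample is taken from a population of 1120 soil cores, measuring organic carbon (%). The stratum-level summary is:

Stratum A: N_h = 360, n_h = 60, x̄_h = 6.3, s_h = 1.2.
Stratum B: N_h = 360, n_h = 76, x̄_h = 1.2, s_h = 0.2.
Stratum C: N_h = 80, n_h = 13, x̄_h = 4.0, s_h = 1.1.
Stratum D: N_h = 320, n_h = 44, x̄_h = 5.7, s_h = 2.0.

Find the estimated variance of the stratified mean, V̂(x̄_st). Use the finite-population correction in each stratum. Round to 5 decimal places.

V̂(x̄_st) = Σ W_h² (1 − n_h/N_h) s_h²/n_h, with W_h = N_h/N and N = 1120:
  stratum A: (360/1120)²·(1 − 60/360)·1.2²/60 = 0.00206633
  stratum B: (360/1120)²·(1 − 76/360)·0.2²/76 = 4.28974e-05
  stratum C: (80/1120)²·(1 − 13/80)·1.1²/13 = 0.000397714
  stratum D: (320/1120)²·(1 − 44/320)·2.0²/44 = 0.00640074
V̂(x̄_st) = 0.00890768

V̂(x̄_st) ≈ 0.00891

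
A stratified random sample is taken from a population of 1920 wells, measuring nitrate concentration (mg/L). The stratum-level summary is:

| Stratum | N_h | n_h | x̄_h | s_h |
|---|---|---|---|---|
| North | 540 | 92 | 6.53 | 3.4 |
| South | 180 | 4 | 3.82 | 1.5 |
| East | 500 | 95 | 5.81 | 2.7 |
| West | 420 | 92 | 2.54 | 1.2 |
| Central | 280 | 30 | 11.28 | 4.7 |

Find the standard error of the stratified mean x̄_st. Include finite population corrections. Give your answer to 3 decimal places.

V̂(x̄_st) = Σ W_h² (1 − n_h/N_h) s_h²/n_h, with W_h = N_h/N and N = 1920:
  stratum North: (540/1920)²·(1 − 92/540)·3.4²/92 = 0.00824592
  stratum South: (180/1920)²·(1 − 4/180)·1.5²/4 = 0.00483398
  stratum East: (500/1920)²·(1 − 95/500)·2.7²/95 = 0.00421528
  stratum West: (420/1920)²·(1 − 92/420)·1.2²/92 = 0.000584918
  stratum Central: (280/1920)²·(1 − 30/280)·4.7²/30 = 0.013982
V̂(x̄_st) = 0.0318621
SE(x̄_st) = √0.0318621 = 0.1785

SE(x̄_st) ≈ 0.178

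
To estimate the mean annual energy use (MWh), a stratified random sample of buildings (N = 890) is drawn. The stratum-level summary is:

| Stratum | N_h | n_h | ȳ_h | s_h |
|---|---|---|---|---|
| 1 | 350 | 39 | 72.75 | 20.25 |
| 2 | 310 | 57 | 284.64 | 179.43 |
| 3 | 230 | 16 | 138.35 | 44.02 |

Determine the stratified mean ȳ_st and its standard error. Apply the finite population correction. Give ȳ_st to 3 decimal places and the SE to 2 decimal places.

ȳ_st = Σ W_h ȳ_h = (350·72.75 + 310·284.64 + 230·138.35)/890 = 163.50719
V̂(ȳ_st) = Σ W_h² (1 − n_h/N_h) s_h²/n_h, with W_h = N_h/N and N = 890:
  stratum 1: (350/890)²·(1 − 39/350)·20.25²/39 = 1.44489
  stratum 2: (310/890)²·(1 − 57/310)·179.43²/57 = 55.9265
  stratum 3: (230/890)²·(1 − 16/230)·44.02²/16 = 7.52561
V̂(ȳ_st) = 64.897
SE(ȳ_st) = √64.897 = 8.05587

ȳ_st ≈ 163.507, SE ≈ 8.06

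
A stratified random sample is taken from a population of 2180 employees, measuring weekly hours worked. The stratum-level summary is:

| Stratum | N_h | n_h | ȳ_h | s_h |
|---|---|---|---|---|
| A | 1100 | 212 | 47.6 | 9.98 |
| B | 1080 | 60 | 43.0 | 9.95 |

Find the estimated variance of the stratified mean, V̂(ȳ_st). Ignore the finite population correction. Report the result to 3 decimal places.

V̂(ȳ_st) = Σ W_h² s_h²/n_h, with W_h = N_h/N and N = 2180:
  stratum A: (1100/2180)²·9.98²/212 = 0.119618
  stratum B: (1080/2180)²·9.95²/60 = 0.404976
V̂(ȳ_st) = 0.524594

V̂(ȳ_st) ≈ 0.525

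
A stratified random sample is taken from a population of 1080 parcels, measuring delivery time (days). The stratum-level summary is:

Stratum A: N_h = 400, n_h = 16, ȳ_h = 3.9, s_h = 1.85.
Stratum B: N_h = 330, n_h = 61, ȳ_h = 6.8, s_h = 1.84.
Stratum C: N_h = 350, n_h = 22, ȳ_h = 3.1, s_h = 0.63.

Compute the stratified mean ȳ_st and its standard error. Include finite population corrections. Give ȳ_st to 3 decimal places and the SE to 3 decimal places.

ȳ_st ≈ 4.527, SE ≈ 0.185

ȳ_st = Σ W_h ȳ_h = (400·3.9 + 330·6.8 + 350·3.1)/1080 = 4.52685
V̂(ȳ_st) = Σ W_h² (1 − n_h/N_h) s_h²/n_h, with W_h = N_h/N and N = 1080:
  stratum A: (400/1080)²·(1 − 16/400)·1.85²/16 = 0.0281687
  stratum B: (330/1080)²·(1 − 61/330)·1.84²/61 = 0.00422401
  stratum C: (350/1080)²·(1 − 22/350)·0.63²/22 = 0.00177563
V̂(ȳ_st) = 0.0341684
SE(ȳ_st) = √0.0341684 = 0.184847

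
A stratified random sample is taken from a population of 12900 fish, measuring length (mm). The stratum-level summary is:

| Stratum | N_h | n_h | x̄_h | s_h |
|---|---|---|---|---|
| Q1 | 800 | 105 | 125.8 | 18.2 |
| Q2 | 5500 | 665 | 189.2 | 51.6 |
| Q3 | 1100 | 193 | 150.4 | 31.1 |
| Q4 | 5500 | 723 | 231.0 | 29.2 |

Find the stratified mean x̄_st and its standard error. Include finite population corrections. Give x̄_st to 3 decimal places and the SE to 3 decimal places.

x̄_st = Σ W_h x̄_h = (800·125.8 + 5500·189.2 + 1100·150.4 + 5500·231.0)/12900 = 199.78140
V̂(x̄_st) = Σ W_h² (1 − n_h/N_h) s_h²/n_h, with W_h = N_h/N and N = 12900:
  stratum Q1: (800/12900)²·(1 − 105/800)·18.2²/105 = 0.0105402
  stratum Q2: (5500/12900)²·(1 − 665/5500)·51.6²/665 = 0.63982
  stratum Q3: (1100/12900)²·(1 − 193/1100)·31.1²/193 = 0.0300458
  stratum Q4: (5500/12900)²·(1 − 723/5500)·29.2²/723 = 0.186194
V̂(x̄_st) = 0.8666
SE(x̄_st) = √0.8666 = 0.930913

x̄_st ≈ 199.781, SE ≈ 0.931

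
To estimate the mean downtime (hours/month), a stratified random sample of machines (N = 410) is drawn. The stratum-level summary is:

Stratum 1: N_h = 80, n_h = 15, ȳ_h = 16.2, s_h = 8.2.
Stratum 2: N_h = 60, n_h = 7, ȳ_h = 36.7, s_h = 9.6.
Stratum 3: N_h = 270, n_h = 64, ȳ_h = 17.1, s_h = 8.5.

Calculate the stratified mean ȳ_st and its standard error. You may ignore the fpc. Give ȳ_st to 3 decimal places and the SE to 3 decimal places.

ȳ_st ≈ 19.793, SE ≈ 0.971

ȳ_st = Σ W_h ȳ_h = (80·16.2 + 60·36.7 + 270·17.1)/410 = 19.79268
V̂(ȳ_st) = Σ W_h² s_h²/n_h, with W_h = N_h/N and N = 410:
  stratum 1: (80/410)²·8.2²/15 = 0.170667
  stratum 2: (60/410)²·9.6²/7 = 0.281955
  stratum 3: (270/410)²·8.5²/64 = 0.489573
V̂(ȳ_st) = 0.942195
SE(ȳ_st) = √0.942195 = 0.970667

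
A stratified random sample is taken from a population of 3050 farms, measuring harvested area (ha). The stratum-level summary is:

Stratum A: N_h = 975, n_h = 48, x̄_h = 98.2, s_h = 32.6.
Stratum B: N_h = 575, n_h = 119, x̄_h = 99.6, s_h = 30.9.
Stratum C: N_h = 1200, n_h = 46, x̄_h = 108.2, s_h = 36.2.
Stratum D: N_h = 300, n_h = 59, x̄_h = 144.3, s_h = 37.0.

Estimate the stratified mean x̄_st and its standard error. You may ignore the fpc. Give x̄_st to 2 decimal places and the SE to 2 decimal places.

x̄_st = Σ W_h x̄_h = (975·98.2 + 575·99.6 + 1200·108.2 + 300·144.3)/3050 = 106.93279
V̂(x̄_st) = Σ W_h² s_h²/n_h, with W_h = N_h/N and N = 3050:
  stratum A: (975/3050)²·32.6²/48 = 2.26258
  stratum B: (575/3050)²·30.9²/119 = 0.285171
  stratum C: (1200/3050)²·36.2²/46 = 4.40983
  stratum D: (300/3050)²·37.0²/59 = 0.224489
V̂(x̄_st) = 7.18207
SE(x̄_st) = √7.18207 = 2.67994

x̄_st ≈ 106.93, SE ≈ 2.68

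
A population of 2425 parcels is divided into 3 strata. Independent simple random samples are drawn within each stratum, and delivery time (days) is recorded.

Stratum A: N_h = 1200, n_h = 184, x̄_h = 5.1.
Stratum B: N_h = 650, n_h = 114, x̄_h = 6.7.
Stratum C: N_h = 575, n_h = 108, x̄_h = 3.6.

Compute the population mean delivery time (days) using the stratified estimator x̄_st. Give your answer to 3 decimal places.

N = Σ N_h = 2425. Stratum weights W_h = N_h/N.
x̄_st = (1200·5.1 + 650·6.7 + 575·3.6) / 2425 = 5.17320

x̄_st ≈ 5.173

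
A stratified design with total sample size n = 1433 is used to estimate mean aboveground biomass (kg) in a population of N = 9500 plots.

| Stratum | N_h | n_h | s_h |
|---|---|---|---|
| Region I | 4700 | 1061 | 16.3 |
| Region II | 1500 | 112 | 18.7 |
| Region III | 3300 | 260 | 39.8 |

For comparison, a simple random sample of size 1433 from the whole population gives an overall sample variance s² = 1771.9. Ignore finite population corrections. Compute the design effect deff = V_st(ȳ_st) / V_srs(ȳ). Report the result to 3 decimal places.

deff ≈ 0.707

V̂(ȳ_st) = Σ W_h² s_h²/n_h, with W_h = N_h/N and N = 9500:
  stratum Region I: (4700/9500)²·16.3²/1061 = 0.0612926
  stratum Region II: (1500/9500)²·18.7²/112 = 0.0778396
  stratum Region III: (3300/9500)²·39.8²/260 = 0.735146
V_st = 0.874278
V_srs = s²/n = 1771.9/1433 = 1.2365
deff = V_st / V_srs = 0.874278/1.2365 = 0.7071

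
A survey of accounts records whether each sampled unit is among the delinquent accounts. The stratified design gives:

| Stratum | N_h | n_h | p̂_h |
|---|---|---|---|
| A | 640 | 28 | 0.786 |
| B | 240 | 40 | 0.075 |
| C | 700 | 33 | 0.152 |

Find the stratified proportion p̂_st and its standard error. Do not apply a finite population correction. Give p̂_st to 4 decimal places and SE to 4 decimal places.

p̂_st ≈ 0.3971, SE ≈ 0.0431

N = 1580; stratum weights W_h = N_h/N.
p̂_st = Σ W_h p̂_h = (640·0.786 + 240·0.075 + 700·0.152)/1580 = 0.39711
V̂(p̂_st) = Σ W_h² p̂_h(1−p̂_h)/(n_h−1):
  stratum A: (640/1580)²·0.786·0.214/27 = 0.00102216
  stratum B: (240/1580)²·0.075·0.925/39 = 4.10437e-05
  stratum C: (700/1580)²·0.152·0.848/32 = 0.000790627
V̂(p̂_st) = 0.00185383; SE = √V̂ = 0.0430561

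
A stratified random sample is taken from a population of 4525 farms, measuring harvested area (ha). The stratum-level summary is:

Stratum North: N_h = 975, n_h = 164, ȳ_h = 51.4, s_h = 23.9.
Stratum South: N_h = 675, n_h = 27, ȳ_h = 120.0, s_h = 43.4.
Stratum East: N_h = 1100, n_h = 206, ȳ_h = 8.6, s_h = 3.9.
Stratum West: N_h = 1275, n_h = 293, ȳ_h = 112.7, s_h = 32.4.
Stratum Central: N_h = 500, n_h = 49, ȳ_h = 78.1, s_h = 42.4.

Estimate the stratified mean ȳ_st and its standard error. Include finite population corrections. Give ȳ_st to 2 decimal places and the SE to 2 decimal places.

ȳ_st ≈ 71.45, SE ≈ 1.50

ȳ_st = Σ W_h ȳ_h = (975·51.4 + 675·120.0 + 1100·8.6 + 1275·112.7 + 500·78.1)/4525 = 71.45138
V̂(ȳ_st) = Σ W_h² (1 − n_h/N_h) s_h²/n_h, with W_h = N_h/N and N = 4525:
  stratum North: (975/4525)²·(1 − 164/975)·23.9²/164 = 0.134506
  stratum South: (675/4525)²·(1 − 27/675)·43.4²/27 = 1.49024
  stratum East: (1100/4525)²·(1 − 206/1100)·3.9²/206 = 0.00354613
  stratum West: (1275/4525)²·(1 − 293/1275)·32.4²/293 = 0.219082
  stratum Central: (500/4525)²·(1 − 49/500)·42.4²/49 = 0.404059
V̂(ȳ_st) = 2.25144
SE(ȳ_st) = √2.25144 = 1.50048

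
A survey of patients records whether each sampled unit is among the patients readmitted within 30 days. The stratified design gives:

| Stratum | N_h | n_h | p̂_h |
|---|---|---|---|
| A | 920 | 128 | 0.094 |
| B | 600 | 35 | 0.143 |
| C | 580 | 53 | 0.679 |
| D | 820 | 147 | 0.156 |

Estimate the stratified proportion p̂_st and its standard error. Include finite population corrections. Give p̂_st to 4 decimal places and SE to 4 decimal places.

N = 2920; stratum weights W_h = N_h/N.
p̂_st = Σ W_h p̂_h = (920·0.094 + 600·0.143 + 580·0.679 + 820·0.156)/2920 = 0.23768
V̂(p̂_st) = Σ W_h² (1 − n_h/N_h) p̂_h(1−p̂_h)/(n_h−1):
  stratum A: (920/2920)²·(1 − 128/920)·0.094·0.906/127 = 5.73059e-05
  stratum B: (600/2920)²·(1 − 35/600)·0.143·0.857/34 = 0.000143308
  stratum C: (580/2920)²·(1 − 53/580)·0.679·0.321/52 = 0.00015026
  stratum D: (820/2920)²·(1 − 147/820)·0.156·0.844/146 = 5.83683e-05
V̂(p̂_st) = 0.000409243; SE = √V̂ = 0.0202298

p̂_st ≈ 0.2377, SE ≈ 0.0202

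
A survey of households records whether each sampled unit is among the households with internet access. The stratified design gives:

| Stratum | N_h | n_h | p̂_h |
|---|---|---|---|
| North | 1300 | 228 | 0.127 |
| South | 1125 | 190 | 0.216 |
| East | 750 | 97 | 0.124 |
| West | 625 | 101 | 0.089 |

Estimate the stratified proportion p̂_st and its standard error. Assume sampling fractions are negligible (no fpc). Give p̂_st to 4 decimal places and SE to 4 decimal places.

N = 3800; stratum weights W_h = N_h/N.
p̂_st = Σ W_h p̂_h = (1300·0.127 + 1125·0.216 + 750·0.124 + 625·0.089)/3800 = 0.14651
V̂(p̂_st) = Σ W_h² p̂_h(1−p̂_h)/(n_h−1):
  stratum North: (1300/3800)²·0.127·0.873/227 = 5.71626e-05
  stratum South: (1125/3800)²·0.216·0.784/189 = 7.85319e-05
  stratum East: (750/3800)²·0.124·0.876/96 = 4.40768e-05
  stratum West: (625/3800)²·0.089·0.911/100 = 2.19332e-05
V̂(p̂_st) = 0.000201704; SE = √V̂ = 0.0142023

p̂_st ≈ 0.1465, SE ≈ 0.0142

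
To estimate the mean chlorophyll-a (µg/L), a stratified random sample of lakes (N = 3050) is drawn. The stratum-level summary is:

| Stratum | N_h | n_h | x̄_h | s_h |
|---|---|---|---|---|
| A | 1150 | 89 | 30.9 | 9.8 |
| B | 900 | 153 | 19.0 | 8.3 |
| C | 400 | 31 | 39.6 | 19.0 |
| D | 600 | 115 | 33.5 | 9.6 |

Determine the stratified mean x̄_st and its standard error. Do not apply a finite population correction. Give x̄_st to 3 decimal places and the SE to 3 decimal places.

x̄_st ≈ 29.041, SE ≈ 0.651

x̄_st = Σ W_h x̄_h = (1150·30.9 + 900·19.0 + 400·39.6 + 600·33.5)/3050 = 29.04098
V̂(x̄_st) = Σ W_h² s_h²/n_h, with W_h = N_h/N and N = 3050:
  stratum A: (1150/3050)²·9.8²/89 = 0.153412
  stratum B: (900/3050)²·8.3²/153 = 0.0392058
  stratum C: (400/3050)²·19.0²/31 = 0.200293
  stratum D: (600/3050)²·9.6²/115 = 0.0310133
V̂(x̄_st) = 0.423924
SE(x̄_st) = √0.423924 = 0.651094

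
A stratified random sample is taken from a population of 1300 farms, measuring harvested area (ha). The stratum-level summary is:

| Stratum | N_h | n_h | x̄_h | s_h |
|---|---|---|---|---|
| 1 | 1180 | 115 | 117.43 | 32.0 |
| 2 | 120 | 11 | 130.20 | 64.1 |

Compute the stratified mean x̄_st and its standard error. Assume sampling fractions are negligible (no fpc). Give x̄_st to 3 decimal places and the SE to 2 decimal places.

x̄_st = Σ W_h x̄_h = (1180·117.43 + 120·130.20)/1300 = 118.60877
V̂(x̄_st) = Σ W_h² s_h²/n_h, with W_h = N_h/N and N = 1300:
  stratum 1: (1180/1300)²·32.0²/115 = 7.33634
  stratum 2: (120/1300)²·64.1²/11 = 3.18273
V̂(x̄_st) = 10.5191
SE(x̄_st) = √10.5191 = 3.24331

x̄_st ≈ 118.609, SE ≈ 3.24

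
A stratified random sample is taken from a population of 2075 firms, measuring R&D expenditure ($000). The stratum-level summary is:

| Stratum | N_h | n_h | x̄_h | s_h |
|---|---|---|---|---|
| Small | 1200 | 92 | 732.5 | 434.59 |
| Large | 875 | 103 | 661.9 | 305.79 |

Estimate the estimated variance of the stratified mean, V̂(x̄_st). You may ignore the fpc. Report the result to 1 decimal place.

V̂(x̄_st) ≈ 848.0

V̂(x̄_st) = Σ W_h² s_h²/n_h, with W_h = N_h/N and N = 2075:
  stratum Small: (1200/2075)²·434.59²/92 = 686.591
  stratum Large: (875/2075)²·305.79²/103 = 161.432
V̂(x̄_st) = 848.023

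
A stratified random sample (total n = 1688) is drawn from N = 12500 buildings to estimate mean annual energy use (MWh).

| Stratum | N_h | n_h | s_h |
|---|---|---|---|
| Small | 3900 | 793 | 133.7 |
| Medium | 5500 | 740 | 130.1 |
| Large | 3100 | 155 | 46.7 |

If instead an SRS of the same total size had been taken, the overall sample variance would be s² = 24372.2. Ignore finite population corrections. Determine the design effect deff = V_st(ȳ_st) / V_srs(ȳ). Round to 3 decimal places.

V̂(ȳ_st) = Σ W_h² s_h²/n_h, with W_h = N_h/N and N = 12500:
  stratum Small: (3900/12500)²·133.7²/793 = 2.19431
  stratum Medium: (5500/12500)²·130.1²/740 = 4.42821
  stratum Large: (3100/12500)²·46.7²/155 = 0.865377
V_st = 7.4879
V_srs = s²/n = 24372.2/1688 = 14.4385
deff = V_st / V_srs = 7.4879/14.4385 = 0.5186

deff ≈ 0.519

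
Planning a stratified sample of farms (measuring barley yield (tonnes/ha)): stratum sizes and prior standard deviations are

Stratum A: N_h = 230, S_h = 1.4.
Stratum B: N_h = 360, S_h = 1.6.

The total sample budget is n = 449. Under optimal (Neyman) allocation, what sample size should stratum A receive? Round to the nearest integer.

Neyman allocation: n_h = n · N_h S_h / Σ N_i S_i, with n = 449.
  stratum A: N_h·S_h = 230·1.4 = 322.00
  stratum B: N_h·S_h = 360·1.6 = 576.00
Σ N_h S_h = 898.00
n for stratum A = 449·322.00/898.00 = 161.000 → 161

161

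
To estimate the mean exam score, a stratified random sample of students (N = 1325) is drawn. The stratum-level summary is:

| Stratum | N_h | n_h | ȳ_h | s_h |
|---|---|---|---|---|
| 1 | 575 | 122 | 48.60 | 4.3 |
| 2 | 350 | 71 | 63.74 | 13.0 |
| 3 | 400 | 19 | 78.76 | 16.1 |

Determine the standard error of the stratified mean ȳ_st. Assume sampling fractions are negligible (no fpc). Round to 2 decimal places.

V̂(ȳ_st) = Σ W_h² s_h²/n_h, with W_h = N_h/N and N = 1325:
  stratum 1: (575/1325)²·4.3²/122 = 0.0285418
  stratum 2: (350/1325)²·13.0²/71 = 0.166086
  stratum 3: (400/1325)²·16.1²/19 = 1.24333
V̂(ȳ_st) = 1.43796
SE(ȳ_st) = √1.43796 = 1.19915

SE(ȳ_st) ≈ 1.20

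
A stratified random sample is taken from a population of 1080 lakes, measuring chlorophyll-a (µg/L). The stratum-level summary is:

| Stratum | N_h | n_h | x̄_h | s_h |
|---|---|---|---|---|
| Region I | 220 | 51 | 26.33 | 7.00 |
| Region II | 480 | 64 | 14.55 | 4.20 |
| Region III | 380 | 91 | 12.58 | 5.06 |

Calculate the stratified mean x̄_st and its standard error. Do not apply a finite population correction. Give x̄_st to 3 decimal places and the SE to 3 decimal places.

x̄_st ≈ 16.256, SE ≈ 0.359

x̄_st = Σ W_h x̄_h = (220·26.33 + 480·14.55 + 380·12.58)/1080 = 16.25648
V̂(x̄_st) = Σ W_h² s_h²/n_h, with W_h = N_h/N and N = 1080:
  stratum Region I: (220/1080)²·7.00²/51 = 0.0398679
  stratum Region II: (480/1080)²·4.20²/64 = 0.0544444
  stratum Region III: (380/1080)²·5.06²/91 = 0.0348321
V̂(x̄_st) = 0.129144
SE(x̄_st) = √0.129144 = 0.359367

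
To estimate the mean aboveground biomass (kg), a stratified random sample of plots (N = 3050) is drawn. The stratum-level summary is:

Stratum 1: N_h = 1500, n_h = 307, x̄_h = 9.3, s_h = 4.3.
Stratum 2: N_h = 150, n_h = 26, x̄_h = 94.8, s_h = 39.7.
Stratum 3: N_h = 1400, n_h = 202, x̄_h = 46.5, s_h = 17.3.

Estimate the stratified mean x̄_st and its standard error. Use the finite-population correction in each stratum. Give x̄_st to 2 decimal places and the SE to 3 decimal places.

x̄_st = Σ W_h x̄_h = (1500·9.3 + 150·94.8 + 1400·46.5)/3050 = 30.58033
V̂(x̄_st) = Σ W_h² (1 − n_h/N_h) s_h²/n_h, with W_h = N_h/N and N = 3050:
  stratum 1: (1500/3050)²·(1 − 307/1500)·4.3²/307 = 0.0115859
  stratum 2: (150/3050)²·(1 − 26/150)·39.7²/26 = 0.121205
  stratum 3: (1400/3050)²·(1 − 202/1400)·17.3²/202 = 0.267132
V̂(x̄_st) = 0.399923
SE(x̄_st) = √0.399923 = 0.632395

x̄_st ≈ 30.58, SE ≈ 0.632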